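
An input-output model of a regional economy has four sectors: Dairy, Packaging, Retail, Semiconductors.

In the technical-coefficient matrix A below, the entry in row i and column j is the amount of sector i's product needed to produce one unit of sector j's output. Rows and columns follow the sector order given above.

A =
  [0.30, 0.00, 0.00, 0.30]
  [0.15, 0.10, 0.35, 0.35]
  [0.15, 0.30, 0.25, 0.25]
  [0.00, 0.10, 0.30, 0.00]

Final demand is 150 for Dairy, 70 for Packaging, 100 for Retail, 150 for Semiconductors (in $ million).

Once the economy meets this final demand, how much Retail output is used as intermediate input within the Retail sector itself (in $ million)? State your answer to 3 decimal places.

I − A =
  [   0.70     0.00     0.00    -0.30]
  [  -0.15     0.90    -0.35    -0.35]
  [  -0.15    -0.30     0.75    -0.25]
  [   0.00    -0.10    -0.30     1.00]
Compute the cofactors C_ij = (−1)^(i+j)·(3×3 minor ij) of I−A; the adjugate is their transpose:
adj(I−A) = Cᵀ =
  [ 0.4360   0.0495   0.0915   0.1710]
  [ 0.1695   0.4590   0.3320   0.2945]
  [ 0.1785   0.2320   0.6010   0.2850]
  [ 0.0705   0.1155   0.2135   0.3990]
det(I−A) = Σ_j (I−A)_1j·C_1j = (0.70)(0.4360) + (0.00)(0.1695) + (0.00)(0.1785) + (-0.30)(0.0705) = 0.28405
(I − A)⁻¹ = adj(I−A) / det(I−A) ≈
  [   1.5349     0.1743     0.3221     0.6020]
  [   0.5967     1.6159     1.1688     1.0368]
  [   0.6284     0.8168     2.1158     1.0033]
  [   0.2482     0.4066     0.7516     1.4047]
First solve x = (I − A)⁻¹ d = adj(I−A)·d / det(I−A); in particular x_R = (0.1785·150 + 0.2320·70 + 0.6010·100 + 0.2850·150) / 0.28405 = 145.865 / 0.28405 ≈ 513.51875.
Intermediate flow from R to R: z_RR = a_RR · x_R = 0.25 × 145.865 / 0.28405 = 36.46625 / 0.28405 ≈ 128.380.

z_RR = 128.380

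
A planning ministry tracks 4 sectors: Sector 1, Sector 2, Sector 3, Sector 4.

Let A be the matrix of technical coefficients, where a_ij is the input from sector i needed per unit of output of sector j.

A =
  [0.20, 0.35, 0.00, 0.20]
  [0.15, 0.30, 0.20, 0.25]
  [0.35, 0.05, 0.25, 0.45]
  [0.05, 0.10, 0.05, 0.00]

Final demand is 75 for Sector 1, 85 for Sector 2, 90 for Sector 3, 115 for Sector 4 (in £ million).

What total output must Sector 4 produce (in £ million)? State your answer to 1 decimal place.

x_4 = 186.4

I − A =
  [   0.80    -0.35     0.00    -0.20]
  [  -0.15     0.70    -0.20    -0.25]
  [  -0.35    -0.05     0.75    -0.45]
  [  -0.05    -0.10    -0.05     1.00]
Compute the cofactors C_ij = (−1)^(i+j)·(3×3 minor ij) of I−A; the adjugate is their transpose:
adj(I−A) = Cᵀ =
  [ 0.470875   0.270125   0.085375   0.200125]
  [ 0.197375   0.571000   0.169500   0.258500]
  [ 0.266875   0.212875   0.473125   0.319500]
  [ 0.056625   0.081250   0.044875   0.348125]
det(I−A) = Σ_j (I−A)_1j·C_1j = (0.80)(0.470875) + (-0.35)(0.197375) + (0.00)(0.266875) + (-0.20)(0.056625) = 0.29629375
(I − A)⁻¹ = adj(I−A) / det(I−A) ≈
  [   1.5892     0.9117     0.2881     0.6754]
  [   0.6661     1.9271     0.5721     0.8724]
  [   0.9007     0.7185     1.5968     1.0783]
  [   0.1911     0.2742     0.1515     1.1749]
x = (I − A)⁻¹ d = adj(I−A)·d / det(I−A), with det(I−A) = 0.29629375:
  x_1 = (0.470875·75 + 0.270125·85 + 0.085375·90 + 0.200125·115) / 0.29629375 = 88.974375 / 0.29629375 ≈ 300.3
  x_2 = (0.197375·75 + 0.571000·85 + 0.169500·90 + 0.258500·115) / 0.29629375 = 108.320625 / 0.29629375 ≈ 365.6
  x_3 = (0.266875·75 + 0.212875·85 + 0.473125·90 + 0.319500·115) / 0.29629375 = 117.43375 / 0.29629375 ≈ 396.3
  x_4 = (0.056625·75 + 0.081250·85 + 0.044875·90 + 0.348125·115) / 0.29629375 = 55.22625 / 0.29629375 ≈ 186.4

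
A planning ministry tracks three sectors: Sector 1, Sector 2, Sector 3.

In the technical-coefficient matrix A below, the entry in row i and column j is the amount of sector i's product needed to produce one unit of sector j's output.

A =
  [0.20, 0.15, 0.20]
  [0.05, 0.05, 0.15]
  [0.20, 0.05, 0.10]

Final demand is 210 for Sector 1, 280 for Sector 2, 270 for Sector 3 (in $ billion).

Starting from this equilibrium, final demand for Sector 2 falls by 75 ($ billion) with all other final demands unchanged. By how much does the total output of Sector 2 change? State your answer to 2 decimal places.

Δx_2 = -81.18

I − A =
  [   0.80    -0.15    -0.20]
  [  -0.05     0.95    -0.15]
  [  -0.20    -0.05     0.90]
Cofactors of I−A, C_ij = (−1)^(i+j)·(minor ij) (rows/columns in the sector order above):
  C_11 = (0.95)(0.90) − (-0.15)(-0.05) = 0.8475
  C_12 = −[(-0.05)(0.90) − (-0.15)(-0.20)] = 0.0750
  C_13 = (-0.05)(-0.05) − (0.95)(-0.20) = 0.1925
  C_21 = −[(-0.15)(0.90) − (-0.20)(-0.05)] = 0.1450
  C_22 = (0.80)(0.90) − (-0.20)(-0.20) = 0.6800
  C_23 = −[(0.80)(-0.05) − (-0.15)(-0.20)] = 0.0700
  C_31 = (-0.15)(-0.15) − (-0.20)(0.95) = 0.2125
  C_32 = −[(0.80)(-0.15) − (-0.20)(-0.05)] = 0.1300
  C_33 = (0.80)(0.95) − (-0.15)(-0.05) = 0.7525
det(I−A) = Σ_j (I−A)_1j·C_1j = (0.80)(0.8475) + (-0.15)(0.0750) + (-0.20)(0.1925) = 0.62825
adj(I−A) = Cᵀ =
  [ 0.8475   0.1450   0.2125]
  [ 0.0750   0.6800   0.1300]
  [ 0.1925   0.0700   0.7525]
(I − A)⁻¹ = adj(I−A) / det(I−A) ≈
  [   1.3490     0.2308     0.3382]
  [   0.1194     1.0824     0.2069]
  [   0.3064     0.1114     1.1978]
Δx = (I − A)⁻¹ Δd with Δd having -75 in the Sector 2 component and 0 elsewhere.
So Δx_2 = L_22 · (-75), where L_22 = adj(I−A)_22 / det(I−A) = 0.6800 / 0.62825.
Δx_2 = 0.6800 × (-75) / 0.62825 = -51.00 / 0.62825 ≈ -81.18.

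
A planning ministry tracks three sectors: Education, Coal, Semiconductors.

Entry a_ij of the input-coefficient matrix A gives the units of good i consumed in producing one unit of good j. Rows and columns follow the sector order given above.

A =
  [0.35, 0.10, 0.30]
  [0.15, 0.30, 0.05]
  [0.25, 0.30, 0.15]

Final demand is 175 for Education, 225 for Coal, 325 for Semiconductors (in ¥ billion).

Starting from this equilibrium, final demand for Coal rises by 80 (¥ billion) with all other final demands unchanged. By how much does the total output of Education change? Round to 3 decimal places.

I − A =
  [   0.65    -0.10    -0.30]
  [  -0.15     0.70    -0.05]
  [  -0.25    -0.30     0.85]
Cofactors of I−A, C_ij = (−1)^(i+j)·(minor ij) (rows/columns in the sector order above):
  C_11 = (0.70)(0.85) − (-0.05)(-0.30) = 0.5800
  C_12 = −[(-0.15)(0.85) − (-0.05)(-0.25)] = 0.1400
  C_13 = (-0.15)(-0.30) − (0.70)(-0.25) = 0.2200
  C_21 = −[(-0.10)(0.85) − (-0.30)(-0.30)] = 0.1750
  C_22 = (0.65)(0.85) − (-0.30)(-0.25) = 0.4775
  C_23 = −[(0.65)(-0.30) − (-0.10)(-0.25)] = 0.2200
  C_31 = (-0.10)(-0.05) − (-0.30)(0.70) = 0.2150
  C_32 = −[(0.65)(-0.05) − (-0.30)(-0.15)] = 0.0775
  C_33 = (0.65)(0.70) − (-0.10)(-0.15) = 0.4400
det(I−A) = Σ_j (I−A)_1j·C_1j = (0.65)(0.5800) + (-0.10)(0.1400) + (-0.30)(0.2200) = 0.2970
adj(I−A) = Cᵀ =
  [ 0.5800   0.1750   0.2150]
  [ 0.1400   0.4775   0.0775]
  [ 0.2200   0.2200   0.4400]
(I − A)⁻¹ = adj(I−A) / det(I−A) ≈
  [   1.9529     0.5892     0.7239]
  [   0.4714     1.6077     0.2609]
  [   0.7407     0.7407     1.4815]
Δx = (I − A)⁻¹ Δd with Δd having +80 in the Coal component and 0 elsewhere.
So Δx_E = L_EC · (+80), where L_EC = adj(I−A)_EC / det(I−A) = 0.1750 / 0.2970.
Δx_E = 0.1750 × (+80) / 0.2970 = 14.00 / 0.2970 ≈ 47.138.

Δx_E = 47.138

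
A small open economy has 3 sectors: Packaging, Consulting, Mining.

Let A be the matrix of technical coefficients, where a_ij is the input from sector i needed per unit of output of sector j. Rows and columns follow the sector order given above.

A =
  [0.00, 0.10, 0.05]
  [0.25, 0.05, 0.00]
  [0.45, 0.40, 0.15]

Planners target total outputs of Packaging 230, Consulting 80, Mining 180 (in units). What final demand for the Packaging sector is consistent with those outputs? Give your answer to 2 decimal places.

d_P = 213.00

I − A =
  [   1.00    -0.10    -0.05]
  [  -0.25     0.95     0.00]
  [  -0.45    -0.40     0.85]
d = (I − A) x:
  d_P = (+1.00)·230 + (-0.10)·80 + (-0.05)·180 = 213.00
  d_C = (-0.25)·230 + (+0.95)·80 + (+0.00)·180 = 18.50
  d_M = (-0.45)·230 + (-0.40)·80 + (+0.85)·180 = 17.50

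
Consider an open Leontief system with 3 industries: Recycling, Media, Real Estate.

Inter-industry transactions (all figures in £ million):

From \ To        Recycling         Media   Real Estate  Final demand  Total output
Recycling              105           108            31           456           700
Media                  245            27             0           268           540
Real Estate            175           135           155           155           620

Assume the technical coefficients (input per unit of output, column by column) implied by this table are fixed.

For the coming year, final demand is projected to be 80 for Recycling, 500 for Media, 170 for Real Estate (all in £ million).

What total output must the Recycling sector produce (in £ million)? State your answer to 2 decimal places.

Technical coefficients a_ij = z_ij / X_j:
  a_11 = 105/700 = 0.15, a_21 = 245/700 = 0.35, a_31 = 175/700 = 0.25
  a_12 = 108/540 = 0.20, a_22 = 27/540 = 0.05, a_32 = 135/540 = 0.25
  a_13 = 31/620 = 0.05, a_23 = 0/620 = 0.00, a_33 = 155/620 = 0.25
I − A =
  [   0.85    -0.20    -0.05]
  [  -0.35     0.95     0.00]
  [  -0.25    -0.25     0.75]
Cofactors of I−A, C_ij = (−1)^(i+j)·(minor ij) (rows/columns in the sector order above):
  C_11 = (0.95)(0.75) − (0.00)(-0.25) = 0.7125
  C_12 = −[(-0.35)(0.75) − (0.00)(-0.25)] = 0.2625
  C_13 = (-0.35)(-0.25) − (0.95)(-0.25) = 0.3250
  C_21 = −[(-0.20)(0.75) − (-0.05)(-0.25)] = 0.1625
  C_22 = (0.85)(0.75) − (-0.05)(-0.25) = 0.6250
  C_23 = −[(0.85)(-0.25) − (-0.20)(-0.25)] = 0.2625
  C_31 = (-0.20)(0.00) − (-0.05)(0.95) = 0.0475
  C_32 = −[(0.85)(0.00) − (-0.05)(-0.35)] = 0.0175
  C_33 = (0.85)(0.95) − (-0.20)(-0.35) = 0.7375
det(I−A) = Σ_j (I−A)_1j·C_1j = (0.85)(0.7125) + (-0.20)(0.2625) + (-0.05)(0.3250) = 0.536875
adj(I−A) = Cᵀ =
  [ 0.7125   0.1625   0.0475]
  [ 0.2625   0.6250   0.0175]
  [ 0.3250   0.2625   0.7375]
(I − A)⁻¹ = adj(I−A) / det(I−A) ≈
  [   1.3271     0.3027     0.0885]
  [   0.4889     1.1641     0.0326]
  [   0.6054     0.4889     1.3737]
x = (I − A)⁻¹ d = adj(I−A)·d / det(I−A), with det(I−A) = 0.536875:
  x_1 = (0.7125·80 + 0.1625·500 + 0.0475·170) / 0.536875 = 146.325 / 0.536875 ≈ 272.55
  x_2 = (0.2625·80 + 0.6250·500 + 0.0175·170) / 0.536875 = 336.475 / 0.536875 ≈ 626.73
  x_3 = (0.3250·80 + 0.2625·500 + 0.7375·170) / 0.536875 = 282.625 / 0.536875 ≈ 526.43

x_1 = 272.55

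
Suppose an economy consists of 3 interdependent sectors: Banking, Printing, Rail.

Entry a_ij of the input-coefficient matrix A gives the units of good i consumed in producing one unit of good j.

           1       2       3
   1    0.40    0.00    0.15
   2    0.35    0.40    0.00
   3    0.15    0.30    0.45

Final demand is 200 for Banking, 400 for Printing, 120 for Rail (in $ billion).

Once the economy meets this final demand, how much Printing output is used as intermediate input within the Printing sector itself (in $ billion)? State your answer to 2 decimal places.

I − A =
  [   0.60     0.00    -0.15]
  [  -0.35     0.60     0.00]
  [  -0.15    -0.30     0.55]
Cofactors of I−A, C_ij = (−1)^(i+j)·(minor ij) (rows/columns in the sector order above):
  C_11 = (0.60)(0.55) − (0.00)(-0.30) = 0.3300
  C_12 = −[(-0.35)(0.55) − (0.00)(-0.15)] = 0.1925
  C_13 = (-0.35)(-0.30) − (0.60)(-0.15) = 0.1950
  C_21 = −[(0.00)(0.55) − (-0.15)(-0.30)] = 0.0450
  C_22 = (0.60)(0.55) − (-0.15)(-0.15) = 0.3075
  C_23 = −[(0.60)(-0.30) − (0.00)(-0.15)] = 0.1800
  C_31 = (0.00)(0.00) − (-0.15)(0.60) = 0.0900
  C_32 = −[(0.60)(0.00) − (-0.15)(-0.35)] = 0.0525
  C_33 = (0.60)(0.60) − (0.00)(-0.35) = 0.3600
det(I−A) = Σ_j (I−A)_1j·C_1j = (0.60)(0.3300) + (0.00)(0.1925) + (-0.15)(0.1950) = 0.16875
adj(I−A) = Cᵀ =
  [ 0.3300   0.0450   0.0900]
  [ 0.1925   0.3075   0.0525]
  [ 0.1950   0.1800   0.3600]
(I − A)⁻¹ = adj(I−A) / det(I−A) ≈
  [   1.9556     0.2667     0.5333]
  [   1.1407     1.8222     0.3111]
  [   1.1556     1.0667     2.1333]
First solve x = (I − A)⁻¹ d = adj(I−A)·d / det(I−A); in particular x_2 = (0.1925·200 + 0.3075·400 + 0.0525·120) / 0.16875 = 167.80 / 0.16875 ≈ 994.3704.
Intermediate flow from 2 to 2: z_22 = a_22 · x_2 = 0.40 × 167.80 / 0.16875 = 67.12 / 0.16875 ≈ 397.75.

z_22 = 397.75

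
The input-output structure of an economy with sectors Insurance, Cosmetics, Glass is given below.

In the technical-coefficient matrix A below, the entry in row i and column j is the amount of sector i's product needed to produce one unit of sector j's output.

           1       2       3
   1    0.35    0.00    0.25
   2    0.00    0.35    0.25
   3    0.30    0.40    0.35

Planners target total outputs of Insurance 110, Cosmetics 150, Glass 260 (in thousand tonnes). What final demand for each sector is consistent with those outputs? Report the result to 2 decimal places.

I − A =
  [   0.65     0.00    -0.25]
  [   0.00     0.65    -0.25]
  [  -0.30    -0.40     0.65]
d = (I − A) x:
  d_1 = (+0.65)·110 + (+0.00)·150 + (-0.25)·260 = 6.50
  d_2 = (+0.00)·110 + (+0.65)·150 + (-0.25)·260 = 32.50
  d_3 = (-0.30)·110 + (-0.40)·150 + (+0.65)·260 = 76.00

d_1 = 6.50, d_2 = 32.50, d_3 = 76.00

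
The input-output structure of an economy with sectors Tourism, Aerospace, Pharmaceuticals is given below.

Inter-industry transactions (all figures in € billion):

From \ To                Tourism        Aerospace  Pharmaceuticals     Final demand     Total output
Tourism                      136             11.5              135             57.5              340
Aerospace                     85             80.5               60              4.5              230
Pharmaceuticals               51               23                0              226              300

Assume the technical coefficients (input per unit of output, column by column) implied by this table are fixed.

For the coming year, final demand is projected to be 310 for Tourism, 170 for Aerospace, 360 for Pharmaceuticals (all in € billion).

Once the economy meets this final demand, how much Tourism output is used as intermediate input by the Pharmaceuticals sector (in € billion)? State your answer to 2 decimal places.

Technical coefficients a_ij = z_ij / X_j:
  a_TT = 136/340 = 0.40, a_AT = 85/340 = 0.25, a_PT = 51/340 = 0.15
  a_TA = 11.5/230 = 0.05, a_AA = 80.5/230 = 0.35, a_PA = 23/230 = 0.10
  a_TP = 135/300 = 0.45, a_AP = 60/300 = 0.20, a_PP = 0/300 = 0.00
I − A =
  [   0.60    -0.05    -0.45]
  [  -0.25     0.65    -0.20]
  [  -0.15    -0.10     1.00]
Cofactors of I−A, C_ij = (−1)^(i+j)·(minor ij) (rows/columns in the sector order above):
  C_11 = (0.65)(1.00) − (-0.20)(-0.10) = 0.6300
  C_12 = −[(-0.25)(1.00) − (-0.20)(-0.15)] = 0.2800
  C_13 = (-0.25)(-0.10) − (0.65)(-0.15) = 0.1225
  C_21 = −[(-0.05)(1.00) − (-0.45)(-0.10)] = 0.0950
  C_22 = (0.60)(1.00) − (-0.45)(-0.15) = 0.5325
  C_23 = −[(0.60)(-0.10) − (-0.05)(-0.15)] = 0.0675
  C_31 = (-0.05)(-0.20) − (-0.45)(0.65) = 0.3025
  C_32 = −[(0.60)(-0.20) − (-0.45)(-0.25)] = 0.2325
  C_33 = (0.60)(0.65) − (-0.05)(-0.25) = 0.3775
det(I−A) = Σ_j (I−A)_1j·C_1j = (0.60)(0.6300) + (-0.05)(0.2800) + (-0.45)(0.1225) = 0.308875
adj(I−A) = Cᵀ =
  [ 0.6300   0.0950   0.3025]
  [ 0.2800   0.5325   0.2325]
  [ 0.1225   0.0675   0.3775]
(I − A)⁻¹ = adj(I−A) / det(I−A) ≈
  [   2.0397     0.3076     0.9794]
  [   0.9065     1.7240     0.7527]
  [   0.3966     0.2185     1.2222]
First solve x = (I − A)⁻¹ d = adj(I−A)·d / det(I−A); in particular x_P = (0.1225·310 + 0.0675·170 + 0.3775·360) / 0.308875 = 185.35 / 0.308875 ≈ 600.0809.
Intermediate flow from T to P: z_TP = a_TP · x_P = 0.45 × 185.35 / 0.308875 = 83.4075 / 0.308875 ≈ 270.04.

z_TP = 270.04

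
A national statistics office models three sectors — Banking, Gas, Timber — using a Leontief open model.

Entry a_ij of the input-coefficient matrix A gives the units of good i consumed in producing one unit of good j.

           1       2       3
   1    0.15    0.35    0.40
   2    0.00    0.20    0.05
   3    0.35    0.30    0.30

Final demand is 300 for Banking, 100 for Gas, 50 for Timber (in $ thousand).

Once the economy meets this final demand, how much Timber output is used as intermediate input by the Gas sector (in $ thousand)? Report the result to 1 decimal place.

z_32 = 46.0

I − A =
  [   0.85    -0.35    -0.40]
  [   0.00     0.80    -0.05]
  [  -0.35    -0.30     0.70]
Cofactors of I−A, C_ij = (−1)^(i+j)·(minor ij) (rows/columns in the sector order above):
  C_11 = (0.80)(0.70) − (-0.05)(-0.30) = 0.5450
  C_12 = −[(0.00)(0.70) − (-0.05)(-0.35)] = 0.0175
  C_13 = (0.00)(-0.30) − (0.80)(-0.35) = 0.2800
  C_21 = −[(-0.35)(0.70) − (-0.40)(-0.30)] = 0.3650
  C_22 = (0.85)(0.70) − (-0.40)(-0.35) = 0.4550
  C_23 = −[(0.85)(-0.30) − (-0.35)(-0.35)] = 0.3775
  C_31 = (-0.35)(-0.05) − (-0.40)(0.80) = 0.3375
  C_32 = −[(0.85)(-0.05) − (-0.40)(0.00)] = 0.0425
  C_33 = (0.85)(0.80) − (-0.35)(0.00) = 0.6800
det(I−A) = Σ_j (I−A)_1j·C_1j = (0.85)(0.5450) + (-0.35)(0.0175) + (-0.40)(0.2800) = 0.345125
adj(I−A) = Cᵀ =
  [ 0.5450   0.3650   0.3375]
  [ 0.0175   0.4550   0.0425]
  [ 0.2800   0.3775   0.6800]
(I − A)⁻¹ = adj(I−A) / det(I−A) ≈
  [   1.5791     1.0576     0.9779]
  [   0.0507     1.3184     0.1231]
  [   0.8113     1.0938     1.9703]
First solve x = (I − A)⁻¹ d = adj(I−A)·d / det(I−A); in particular x_2 = (0.0175·300 + 0.4550·100 + 0.0425·50) / 0.345125 = 52.875 / 0.345125 ≈ 153.205.
Intermediate flow from 3 to 2: z_32 = a_32 · x_2 = 0.30 × 52.875 / 0.345125 = 15.8625 / 0.345125 ≈ 46.0.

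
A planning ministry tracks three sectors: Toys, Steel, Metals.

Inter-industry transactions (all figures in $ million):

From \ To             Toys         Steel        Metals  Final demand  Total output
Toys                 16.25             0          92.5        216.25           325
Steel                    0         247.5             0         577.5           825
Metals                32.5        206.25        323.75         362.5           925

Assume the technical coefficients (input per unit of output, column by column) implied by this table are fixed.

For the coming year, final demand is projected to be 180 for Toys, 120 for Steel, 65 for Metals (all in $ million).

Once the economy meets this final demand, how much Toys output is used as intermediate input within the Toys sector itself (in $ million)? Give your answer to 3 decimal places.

Technical coefficients a_ij = z_ij / X_j:
  a_TT = 16.25/325 = 0.05, a_ST = 0/325 = 0.00, a_MT = 32.5/325 = 0.10
  a_TS = 0/825 = 0.00, a_SS = 247.5/825 = 0.30, a_MS = 206.25/825 = 0.25
  a_TM = 92.5/925 = 0.10, a_SM = 0/925 = 0.00, a_MM = 323.75/925 = 0.35
I − A =
  [   0.95     0.00    -0.10]
  [   0.00     0.70     0.00]
  [  -0.10    -0.25     0.65]
Cofactors of I−A, C_ij = (−1)^(i+j)·(minor ij) (rows/columns in the sector order above):
  C_11 = (0.70)(0.65) − (0.00)(-0.25) = 0.4550
  C_12 = −[(0.00)(0.65) − (0.00)(-0.10)] = 0.0000
  C_13 = (0.00)(-0.25) − (0.70)(-0.10) = 0.0700
  C_21 = −[(0.00)(0.65) − (-0.10)(-0.25)] = 0.0250
  C_22 = (0.95)(0.65) − (-0.10)(-0.10) = 0.6075
  C_23 = −[(0.95)(-0.25) − (0.00)(-0.10)] = 0.2375
  C_31 = (0.00)(0.00) − (-0.10)(0.70) = 0.0700
  C_32 = −[(0.95)(0.00) − (-0.10)(0.00)] = 0.0000
  C_33 = (0.95)(0.70) − (0.00)(0.00) = 0.6650
det(I−A) = Σ_j (I−A)_1j·C_1j = (0.95)(0.4550) + (0.00)(0.0000) + (-0.10)(0.0700) = 0.42525
adj(I−A) = Cᵀ =
  [ 0.4550   0.0250   0.0700]
  [ 0.0000   0.6075   0.0000]
  [ 0.0700   0.2375   0.6650]
(I − A)⁻¹ = adj(I−A) / det(I−A) ≈
  [   1.0700     0.0588     0.1646]
  [   0.0000     1.4286     0.0000]
  [   0.1646     0.5585     1.5638]
First solve x = (I − A)⁻¹ d = adj(I−A)·d / det(I−A); in particular x_T = (0.4550·180 + 0.0250·120 + 0.0700·65) / 0.42525 = 89.45 / 0.42525 ≈ 210.34685.
Intermediate flow from T to T: z_TT = a_TT · x_T = 0.05 × 89.45 / 0.42525 = 4.4725 / 0.42525 ≈ 10.517.

z_TT = 10.517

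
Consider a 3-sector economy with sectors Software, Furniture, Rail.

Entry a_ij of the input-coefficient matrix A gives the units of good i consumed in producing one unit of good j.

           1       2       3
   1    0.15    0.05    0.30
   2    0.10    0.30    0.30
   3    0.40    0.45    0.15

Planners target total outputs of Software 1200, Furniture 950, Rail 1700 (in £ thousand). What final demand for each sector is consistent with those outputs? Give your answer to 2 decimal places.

I − A =
  [   0.85    -0.05    -0.30]
  [  -0.10     0.70    -0.30]
  [  -0.40    -0.45     0.85]
d = (I − A) x:
  d_1 = (+0.85)·1200 + (-0.05)·950 + (-0.30)·1700 = 462.50
  d_2 = (-0.10)·1200 + (+0.70)·950 + (-0.30)·1700 = 35.00
  d_3 = (-0.40)·1200 + (-0.45)·950 + (+0.85)·1700 = 537.50

d_1 = 462.50, d_2 = 35.00, d_3 = 537.50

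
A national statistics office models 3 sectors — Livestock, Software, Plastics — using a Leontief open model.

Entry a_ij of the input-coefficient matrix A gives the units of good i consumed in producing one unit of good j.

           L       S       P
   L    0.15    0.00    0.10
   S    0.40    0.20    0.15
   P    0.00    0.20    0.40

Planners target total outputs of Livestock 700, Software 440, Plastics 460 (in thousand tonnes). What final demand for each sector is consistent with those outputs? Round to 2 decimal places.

I − A =
  [   0.85     0.00    -0.10]
  [  -0.40     0.80    -0.15]
  [   0.00    -0.20     0.60]
d = (I − A) x:
  d_L = (+0.85)·700 + (+0.00)·440 + (-0.10)·460 = 549.00
  d_S = (-0.40)·700 + (+0.80)·440 + (-0.15)·460 = 3.00
  d_P = (+0.00)·700 + (-0.20)·440 + (+0.60)·460 = 188.00

d_L = 549.00, d_S = 3.00, d_P = 188.00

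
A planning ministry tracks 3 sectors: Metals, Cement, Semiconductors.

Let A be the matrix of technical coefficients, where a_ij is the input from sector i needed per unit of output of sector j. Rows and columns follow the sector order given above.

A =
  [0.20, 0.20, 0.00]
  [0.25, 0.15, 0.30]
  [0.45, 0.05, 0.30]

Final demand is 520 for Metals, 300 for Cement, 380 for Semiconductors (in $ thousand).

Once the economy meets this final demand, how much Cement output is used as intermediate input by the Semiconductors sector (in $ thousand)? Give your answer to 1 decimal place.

z_23 = 361.0

I − A =
  [   0.80    -0.20     0.00]
  [  -0.25     0.85    -0.30]
  [  -0.45    -0.05     0.70]
Cofactors of I−A, C_ij = (−1)^(i+j)·(minor ij) (rows/columns in the sector order above):
  C_11 = (0.85)(0.70) − (-0.30)(-0.05) = 0.5800
  C_12 = −[(-0.25)(0.70) − (-0.30)(-0.45)] = 0.3100
  C_13 = (-0.25)(-0.05) − (0.85)(-0.45) = 0.3950
  C_21 = −[(-0.20)(0.70) − (0.00)(-0.05)] = 0.1400
  C_22 = (0.80)(0.70) − (0.00)(-0.45) = 0.5600
  C_23 = −[(0.80)(-0.05) − (-0.20)(-0.45)] = 0.1300
  C_31 = (-0.20)(-0.30) − (0.00)(0.85) = 0.0600
  C_32 = −[(0.80)(-0.30) − (0.00)(-0.25)] = 0.2400
  C_33 = (0.80)(0.85) − (-0.20)(-0.25) = 0.6300
det(I−A) = Σ_j (I−A)_1j·C_1j = (0.80)(0.5800) + (-0.20)(0.3100) + (0.00)(0.3950) = 0.4020
adj(I−A) = Cᵀ =
  [ 0.5800   0.1400   0.0600]
  [ 0.3100   0.5600   0.2400]
  [ 0.3950   0.1300   0.6300]
(I − A)⁻¹ = adj(I−A) / det(I−A) ≈
  [   1.4428     0.3483     0.1493]
  [   0.7711     1.3930     0.5970]
  [   0.9826     0.3234     1.5672]
First solve x = (I − A)⁻¹ d = adj(I−A)·d / det(I−A); in particular x_3 = (0.3950·520 + 0.1300·300 + 0.6300·380) / 0.4020 = 483.80 / 0.4020 ≈ 1203.483.
Intermediate flow from 2 to 3: z_23 = a_23 · x_3 = 0.30 × 483.80 / 0.4020 = 145.14 / 0.4020 ≈ 361.0.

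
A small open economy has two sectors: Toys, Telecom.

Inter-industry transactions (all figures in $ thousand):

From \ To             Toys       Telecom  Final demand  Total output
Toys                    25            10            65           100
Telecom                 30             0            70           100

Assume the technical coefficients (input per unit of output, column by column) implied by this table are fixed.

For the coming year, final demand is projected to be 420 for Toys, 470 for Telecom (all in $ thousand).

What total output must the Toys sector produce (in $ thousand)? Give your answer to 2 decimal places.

Technical coefficients a_ij = z_ij / X_j:
  a_11 = 25/100 = 0.25, a_21 = 30/100 = 0.30
  a_12 = 10/100 = 0.10, a_22 = 0/100 = 0.00
I − A =
  [   0.75    -0.10]
  [  -0.30     1.00]
det(I−A) = (0.75)(1.00) − (-0.10)(-0.30) = 0.7200
adj(I−A) = [[1.00, 0.10], [0.30, 0.75]]
(I − A)⁻¹ = adj(I−A) / det(I−A) ≈
  [   1.3889     0.1389]
  [   0.4167     1.0417]
x = (I − A)⁻¹ d = adj(I−A)·d / det(I−A), with det(I−A) = 0.7200:
  x_1 = (1.00·420 + 0.10·470) / 0.7200 = 467.00 / 0.7200 ≈ 648.61
  x_2 = (0.30·420 + 0.75·470) / 0.7200 = 478.50 / 0.7200 ≈ 664.58

x_1 = 648.61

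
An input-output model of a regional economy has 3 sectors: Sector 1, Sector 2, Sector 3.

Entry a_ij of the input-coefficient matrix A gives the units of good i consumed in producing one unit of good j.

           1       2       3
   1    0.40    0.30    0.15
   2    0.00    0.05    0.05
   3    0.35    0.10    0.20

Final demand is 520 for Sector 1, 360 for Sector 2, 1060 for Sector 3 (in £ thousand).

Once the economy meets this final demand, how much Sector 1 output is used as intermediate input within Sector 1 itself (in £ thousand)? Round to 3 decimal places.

z_11 = 654.829

I − A =
  [   0.60    -0.30    -0.15]
  [   0.00     0.95    -0.05]
  [  -0.35    -0.10     0.80]
Cofactors of I−A, C_ij = (−1)^(i+j)·(minor ij) (rows/columns in the sector order above):
  C_11 = (0.95)(0.80) − (-0.05)(-0.10) = 0.7550
  C_12 = −[(0.00)(0.80) − (-0.05)(-0.35)] = 0.0175
  C_13 = (0.00)(-0.10) − (0.95)(-0.35) = 0.3325
  C_21 = −[(-0.30)(0.80) − (-0.15)(-0.10)] = 0.2550
  C_22 = (0.60)(0.80) − (-0.15)(-0.35) = 0.4275
  C_23 = −[(0.60)(-0.10) − (-0.30)(-0.35)] = 0.1650
  C_31 = (-0.30)(-0.05) − (-0.15)(0.95) = 0.1575
  C_32 = −[(0.60)(-0.05) − (-0.15)(0.00)] = 0.0300
  C_33 = (0.60)(0.95) − (-0.30)(0.00) = 0.5700
det(I−A) = Σ_j (I−A)_1j·C_1j = (0.60)(0.7550) + (-0.30)(0.0175) + (-0.15)(0.3325) = 0.397875
adj(I−A) = Cᵀ =
  [ 0.7550   0.2550   0.1575]
  [ 0.0175   0.4275   0.0300]
  [ 0.3325   0.1650   0.5700]
(I − A)⁻¹ = adj(I−A) / det(I−A) ≈
  [   1.8976     0.6409     0.3959]
  [   0.0440     1.0745     0.0754]
  [   0.8357     0.4147     1.4326]
First solve x = (I − A)⁻¹ d = adj(I−A)·d / det(I−A); in particular x_1 = (0.7550·520 + 0.2550·360 + 0.1575·1060) / 0.397875 = 651.35 / 0.397875 ≈ 1637.07194.
Intermediate flow from 1 to 1: z_11 = a_11 · x_1 = 0.40 × 651.35 / 0.397875 = 260.54 / 0.397875 ≈ 654.829.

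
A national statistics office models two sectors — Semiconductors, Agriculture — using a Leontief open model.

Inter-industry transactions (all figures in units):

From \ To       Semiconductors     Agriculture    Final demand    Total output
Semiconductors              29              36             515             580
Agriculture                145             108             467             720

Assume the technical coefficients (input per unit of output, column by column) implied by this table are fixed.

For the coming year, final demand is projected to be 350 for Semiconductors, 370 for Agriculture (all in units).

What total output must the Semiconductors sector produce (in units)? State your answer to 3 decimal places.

Technical coefficients a_ij = z_ij / X_j:
  a_SS = 29/580 = 0.05, a_AS = 145/580 = 0.25
  a_SA = 36/720 = 0.05, a_AA = 108/720 = 0.15
I − A =
  [   0.95    -0.05]
  [  -0.25     0.85]
det(I−A) = (0.95)(0.85) − (-0.05)(-0.25) = 0.7950
adj(I−A) = [[0.85, 0.05], [0.25, 0.95]]
(I − A)⁻¹ = adj(I−A) / det(I−A) ≈
  [   1.0692     0.0629]
  [   0.3145     1.1950]
x = (I − A)⁻¹ d = adj(I−A)·d / det(I−A), with det(I−A) = 0.7950:
  x_S = (0.85·350 + 0.05·370) / 0.7950 = 316.00 / 0.7950 ≈ 397.484
  x_A = (0.25·350 + 0.95·370) / 0.7950 = 439.00 / 0.7950 ≈ 552.201

x_S = 397.484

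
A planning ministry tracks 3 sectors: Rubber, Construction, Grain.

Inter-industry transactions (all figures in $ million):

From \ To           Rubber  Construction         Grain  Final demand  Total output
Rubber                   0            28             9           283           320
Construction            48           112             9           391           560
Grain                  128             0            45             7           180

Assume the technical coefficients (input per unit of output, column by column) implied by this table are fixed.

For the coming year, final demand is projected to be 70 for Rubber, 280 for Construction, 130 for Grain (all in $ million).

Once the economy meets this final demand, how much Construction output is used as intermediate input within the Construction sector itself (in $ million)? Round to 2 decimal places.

z_22 = 76.61

Technical coefficients a_ij = z_ij / X_j:
  a_11 = 0/320 = 0.00, a_21 = 48/320 = 0.15, a_31 = 128/320 = 0.40
  a_12 = 28/560 = 0.05, a_22 = 112/560 = 0.20, a_32 = 0/560 = 0.00
  a_13 = 9/180 = 0.05, a_23 = 9/180 = 0.05, a_33 = 45/180 = 0.25
I − A =
  [   1.00    -0.05    -0.05]
  [  -0.15     0.80    -0.05]
  [  -0.40     0.00     0.75]
Cofactors of I−A, C_ij = (−1)^(i+j)·(minor ij) (rows/columns in the sector order above):
  C_11 = (0.80)(0.75) − (-0.05)(0.00) = 0.6000
  C_12 = −[(-0.15)(0.75) − (-0.05)(-0.40)] = 0.1325
  C_13 = (-0.15)(0.00) − (0.80)(-0.40) = 0.3200
  C_21 = −[(-0.05)(0.75) − (-0.05)(0.00)] = 0.0375
  C_22 = (1.00)(0.75) − (-0.05)(-0.40) = 0.7300
  C_23 = −[(1.00)(0.00) − (-0.05)(-0.40)] = 0.0200
  C_31 = (-0.05)(-0.05) − (-0.05)(0.80) = 0.0425
  C_32 = −[(1.00)(-0.05) − (-0.05)(-0.15)] = 0.0575
  C_33 = (1.00)(0.80) − (-0.05)(-0.15) = 0.7925
det(I−A) = Σ_j (I−A)_1j·C_1j = (1.00)(0.6000) + (-0.05)(0.1325) + (-0.05)(0.3200) = 0.577375
adj(I−A) = Cᵀ =
  [ 0.6000   0.0375   0.0425]
  [ 0.1325   0.7300   0.0575]
  [ 0.3200   0.0200   0.7925]
(I − A)⁻¹ = adj(I−A) / det(I−A) ≈
  [   1.0392     0.0649     0.0736]
  [   0.2295     1.2643     0.0996]
  [   0.5542     0.0346     1.3726]
First solve x = (I − A)⁻¹ d = adj(I−A)·d / det(I−A); in particular x_2 = (0.1325·70 + 0.7300·280 + 0.0575·130) / 0.577375 = 221.15 / 0.577375 ≈ 383.0266.
Intermediate flow from 2 to 2: z_22 = a_22 · x_2 = 0.20 × 221.15 / 0.577375 = 44.23 / 0.577375 ≈ 76.61.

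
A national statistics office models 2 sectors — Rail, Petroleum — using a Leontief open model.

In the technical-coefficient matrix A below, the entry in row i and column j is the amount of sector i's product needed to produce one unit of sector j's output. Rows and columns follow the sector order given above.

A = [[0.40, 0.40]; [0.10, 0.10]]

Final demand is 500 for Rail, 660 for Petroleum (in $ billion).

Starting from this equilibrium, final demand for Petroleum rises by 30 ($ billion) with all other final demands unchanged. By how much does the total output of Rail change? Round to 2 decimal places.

Δx_1 = 24.00

I − A =
  [   0.60    -0.40]
  [  -0.10     0.90]
det(I−A) = (0.60)(0.90) − (-0.40)(-0.10) = 0.5000
adj(I−A) = [[0.90, 0.40], [0.10, 0.60]]
(I − A)⁻¹ = adj(I−A) / det(I−A) ≈
  [   1.8000     0.8000]
  [   0.2000     1.2000]
Δx = (I − A)⁻¹ Δd with Δd having +30 in the Petroleum component and 0 elsewhere.
So Δx_1 = L_12 · (+30), where L_12 = adj(I−A)_12 / det(I−A) = 0.40 / 0.5000.
Δx_1 = 0.40 × (+30) / 0.5000 = 12.00 / 0.5000 = 24.00.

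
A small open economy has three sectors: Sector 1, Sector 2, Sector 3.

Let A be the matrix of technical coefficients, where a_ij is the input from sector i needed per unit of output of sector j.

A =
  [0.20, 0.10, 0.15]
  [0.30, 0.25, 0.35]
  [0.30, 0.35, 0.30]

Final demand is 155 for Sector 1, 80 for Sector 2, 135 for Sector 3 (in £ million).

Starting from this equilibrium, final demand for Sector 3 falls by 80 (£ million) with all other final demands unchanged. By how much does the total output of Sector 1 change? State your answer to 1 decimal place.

I − A =
  [   0.80    -0.10    -0.15]
  [  -0.30     0.75    -0.35]
  [  -0.30    -0.35     0.70]
Cofactors of I−A, C_ij = (−1)^(i+j)·(minor ij) (rows/columns in the sector order above):
  C_11 = (0.75)(0.70) − (-0.35)(-0.35) = 0.4025
  C_12 = −[(-0.30)(0.70) − (-0.35)(-0.30)] = 0.3150
  C_13 = (-0.30)(-0.35) − (0.75)(-0.30) = 0.3300
  C_21 = −[(-0.10)(0.70) − (-0.15)(-0.35)] = 0.1225
  C_22 = (0.80)(0.70) − (-0.15)(-0.30) = 0.5150
  C_23 = −[(0.80)(-0.35) − (-0.10)(-0.30)] = 0.3100
  C_31 = (-0.10)(-0.35) − (-0.15)(0.75) = 0.1475
  C_32 = −[(0.80)(-0.35) − (-0.15)(-0.30)] = 0.3250
  C_33 = (0.80)(0.75) − (-0.10)(-0.30) = 0.5700
det(I−A) = Σ_j (I−A)_1j·C_1j = (0.80)(0.4025) + (-0.10)(0.3150) + (-0.15)(0.3300) = 0.2410
adj(I−A) = Cᵀ =
  [ 0.4025   0.1225   0.1475]
  [ 0.3150   0.5150   0.3250]
  [ 0.3300   0.3100   0.5700]
(I − A)⁻¹ = adj(I−A) / det(I−A) ≈
  [   1.6701     0.5083     0.6120]
  [   1.3071     2.1369     1.3485]
  [   1.3693     1.2863     2.3651]
Δx = (I − A)⁻¹ Δd with Δd having -80 in the Sector 3 component and 0 elsewhere.
So Δx_1 = L_13 · (-80), where L_13 = adj(I−A)_13 / det(I−A) = 0.1475 / 0.2410.
Δx_1 = 0.1475 × (-80) / 0.2410 = -11.80 / 0.2410 ≈ -49.0.

Δx_1 = -49.0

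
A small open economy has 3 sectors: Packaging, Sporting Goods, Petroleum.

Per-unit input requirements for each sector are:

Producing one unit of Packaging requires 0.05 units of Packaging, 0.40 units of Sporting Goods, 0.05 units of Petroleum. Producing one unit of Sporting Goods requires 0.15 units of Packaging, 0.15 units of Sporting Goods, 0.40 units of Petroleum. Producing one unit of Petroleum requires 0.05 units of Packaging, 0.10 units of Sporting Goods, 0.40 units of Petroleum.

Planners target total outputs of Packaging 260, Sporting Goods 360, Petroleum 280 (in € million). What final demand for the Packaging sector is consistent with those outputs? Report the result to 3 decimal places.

I − A =
  [   0.95    -0.15    -0.05]
  [  -0.40     0.85    -0.10]
  [  -0.05    -0.40     0.60]
d = (I − A) x:
  d_1 = (+0.95)·260 + (-0.15)·360 + (-0.05)·280 = 179.000
  d_2 = (-0.40)·260 + (+0.85)·360 + (-0.10)·280 = 174.000
  d_3 = (-0.05)·260 + (-0.40)·360 + (+0.60)·280 = 11.000

d_1 = 179.000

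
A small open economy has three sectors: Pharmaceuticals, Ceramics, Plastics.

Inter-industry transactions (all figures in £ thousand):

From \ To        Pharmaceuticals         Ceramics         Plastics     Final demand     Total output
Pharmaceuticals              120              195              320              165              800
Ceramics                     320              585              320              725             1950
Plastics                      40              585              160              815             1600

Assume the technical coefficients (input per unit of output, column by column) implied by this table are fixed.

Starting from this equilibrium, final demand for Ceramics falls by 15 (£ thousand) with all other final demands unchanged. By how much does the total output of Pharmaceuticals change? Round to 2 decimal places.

Δx_1 = -5.40

Technical coefficients a_ij = z_ij / X_j:
  a_11 = 120/800 = 0.15, a_21 = 320/800 = 0.40, a_31 = 40/800 = 0.05
  a_12 = 195/1950 = 0.10, a_22 = 585/1950 = 0.30, a_32 = 585/1950 = 0.30
  a_13 = 320/1600 = 0.20, a_23 = 320/1600 = 0.20, a_33 = 160/1600 = 0.10
I − A =
  [   0.85    -0.10    -0.20]
  [  -0.40     0.70    -0.20]
  [  -0.05    -0.30     0.90]
Cofactors of I−A, C_ij = (−1)^(i+j)·(minor ij) (rows/columns in the sector order above):
  C_11 = (0.70)(0.90) − (-0.20)(-0.30) = 0.5700
  C_12 = −[(-0.40)(0.90) − (-0.20)(-0.05)] = 0.3700
  C_13 = (-0.40)(-0.30) − (0.70)(-0.05) = 0.1550
  C_21 = −[(-0.10)(0.90) − (-0.20)(-0.30)] = 0.1500
  C_22 = (0.85)(0.90) − (-0.20)(-0.05) = 0.7550
  C_23 = −[(0.85)(-0.30) − (-0.10)(-0.05)] = 0.2600
  C_31 = (-0.10)(-0.20) − (-0.20)(0.70) = 0.1600
  C_32 = −[(0.85)(-0.20) − (-0.20)(-0.40)] = 0.2500
  C_33 = (0.85)(0.70) − (-0.10)(-0.40) = 0.5550
det(I−A) = Σ_j (I−A)_1j·C_1j = (0.85)(0.5700) + (-0.10)(0.3700) + (-0.20)(0.1550) = 0.4165
adj(I−A) = Cᵀ =
  [ 0.5700   0.1500   0.1600]
  [ 0.3700   0.7550   0.2500]
  [ 0.1550   0.2600   0.5550]
(I − A)⁻¹ = adj(I−A) / det(I−A) ≈
  [   1.3685     0.3601     0.3842]
  [   0.8884     1.8127     0.6002]
  [   0.3721     0.6242     1.3325]
Δx = (I − A)⁻¹ Δd with Δd having -15 in the Ceramics component and 0 elsewhere.
So Δx_1 = L_12 · (-15), where L_12 = adj(I−A)_12 / det(I−A) = 0.1500 / 0.4165.
Δx_1 = 0.1500 × (-15) / 0.4165 = -2.25 / 0.4165 ≈ -5.40.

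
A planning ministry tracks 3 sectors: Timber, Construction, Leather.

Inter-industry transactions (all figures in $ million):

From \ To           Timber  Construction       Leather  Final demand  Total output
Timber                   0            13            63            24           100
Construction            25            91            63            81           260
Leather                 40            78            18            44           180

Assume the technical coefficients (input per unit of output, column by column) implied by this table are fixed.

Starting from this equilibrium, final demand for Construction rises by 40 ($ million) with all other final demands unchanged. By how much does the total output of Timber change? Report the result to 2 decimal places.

Technical coefficients a_ij = z_ij / X_j:
  a_TT = 0/100 = 0.00, a_CT = 25/100 = 0.25, a_LT = 40/100 = 0.40
  a_TC = 13/260 = 0.05, a_CC = 91/260 = 0.35, a_LC = 78/260 = 0.30
  a_TL = 63/180 = 0.35, a_CL = 63/180 = 0.35, a_LL = 18/180 = 0.10
I − A =
  [   1.00    -0.05    -0.35]
  [  -0.25     0.65    -0.35]
  [  -0.40    -0.30     0.90]
Cofactors of I−A, C_ij = (−1)^(i+j)·(minor ij) (rows/columns in the sector order above):
  C_11 = (0.65)(0.90) − (-0.35)(-0.30) = 0.4800
  C_12 = −[(-0.25)(0.90) − (-0.35)(-0.40)] = 0.3650
  C_13 = (-0.25)(-0.30) − (0.65)(-0.40) = 0.3350
  C_21 = −[(-0.05)(0.90) − (-0.35)(-0.30)] = 0.1500
  C_22 = (1.00)(0.90) − (-0.35)(-0.40) = 0.7600
  C_23 = −[(1.00)(-0.30) − (-0.05)(-0.40)] = 0.3200
  C_31 = (-0.05)(-0.35) − (-0.35)(0.65) = 0.2450
  C_32 = −[(1.00)(-0.35) − (-0.35)(-0.25)] = 0.4375
  C_33 = (1.00)(0.65) − (-0.05)(-0.25) = 0.6375
det(I−A) = Σ_j (I−A)_1j·C_1j = (1.00)(0.4800) + (-0.05)(0.3650) + (-0.35)(0.3350) = 0.3445
adj(I−A) = Cᵀ =
  [ 0.4800   0.1500   0.2450]
  [ 0.3650   0.7600   0.4375]
  [ 0.3350   0.3200   0.6375]
(I − A)⁻¹ = adj(I−A) / det(I−A) ≈
  [   1.3933     0.4354     0.7112]
  [   1.0595     2.2061     1.2700]
  [   0.9724     0.9289     1.8505]
Δx = (I − A)⁻¹ Δd with Δd having +40 in the Construction component and 0 elsewhere.
So Δx_T = L_TC · (+40), where L_TC = adj(I−A)_TC / det(I−A) = 0.1500 / 0.3445.
Δx_T = 0.1500 × (+40) / 0.3445 = 6.00 / 0.3445 ≈ 17.42.

Δx_T = 17.42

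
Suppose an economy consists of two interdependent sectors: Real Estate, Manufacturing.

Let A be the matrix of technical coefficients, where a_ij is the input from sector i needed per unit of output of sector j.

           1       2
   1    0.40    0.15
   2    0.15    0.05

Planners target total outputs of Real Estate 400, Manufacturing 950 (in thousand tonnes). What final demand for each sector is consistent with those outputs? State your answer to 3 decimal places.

I − A =
  [   0.60    -0.15]
  [  -0.15     0.95]
d = (I − A) x:
  d_1 = (+0.60)·400 + (-0.15)·950 = 97.500
  d_2 = (-0.15)·400 + (+0.95)·950 = 842.500

d_1 = 97.500, d_2 = 842.500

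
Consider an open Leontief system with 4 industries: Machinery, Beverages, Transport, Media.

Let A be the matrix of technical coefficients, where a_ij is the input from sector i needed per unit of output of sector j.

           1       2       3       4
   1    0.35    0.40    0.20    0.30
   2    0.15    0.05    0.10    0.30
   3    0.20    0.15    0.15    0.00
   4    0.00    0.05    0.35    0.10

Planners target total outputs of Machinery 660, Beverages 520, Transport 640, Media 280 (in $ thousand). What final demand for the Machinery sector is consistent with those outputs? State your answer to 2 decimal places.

I − A =
  [   0.65    -0.40    -0.20    -0.30]
  [  -0.15     0.95    -0.10    -0.30]
  [  -0.20    -0.15     0.85     0.00]
  [   0.00    -0.05    -0.35     0.90]
d = (I − A) x:
  d_1 = (+0.65)·660 + (-0.40)·520 + (-0.20)·640 + (-0.30)·280 = 9.00
  d_2 = (-0.15)·660 + (+0.95)·520 + (-0.10)·640 + (-0.30)·280 = 247.00
  d_3 = (-0.20)·660 + (-0.15)·520 + (+0.85)·640 + (+0.00)·280 = 334.00
  d_4 = (+0.00)·660 + (-0.05)·520 + (-0.35)·640 + (+0.90)·280 = 2.00

d_1 = 9.00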